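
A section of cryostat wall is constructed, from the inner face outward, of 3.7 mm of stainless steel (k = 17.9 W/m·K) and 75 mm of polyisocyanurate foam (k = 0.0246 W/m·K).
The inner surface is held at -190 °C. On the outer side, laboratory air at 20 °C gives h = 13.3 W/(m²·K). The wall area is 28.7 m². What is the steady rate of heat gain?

Q ≈ 1930 W

Using the resistance-network approach (series):
R_stainless steel = L/(kA) = 0.0037/(17.9×28.7) = 7.202×10^-6 K/W
R_polyisocyanurate foam = L/(kA) = 0.075/(0.0246×28.7) = 0.1062 K/W
R_outer film = 1/(h_o·A) = 1/(13.3×28.7) = 0.00262 K/W
R_total = 0.1089 K/W
Q = ΔT / R_total = 210 / 0.1089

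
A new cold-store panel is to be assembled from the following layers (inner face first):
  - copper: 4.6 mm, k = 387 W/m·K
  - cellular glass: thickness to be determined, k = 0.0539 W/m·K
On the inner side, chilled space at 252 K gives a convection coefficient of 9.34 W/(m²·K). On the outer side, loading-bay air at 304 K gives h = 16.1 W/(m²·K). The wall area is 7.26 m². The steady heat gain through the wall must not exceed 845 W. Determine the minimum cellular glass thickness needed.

L ≈ 15 mm

Model the wall as resistances in series:
R_inner film = 1/(h_i·A) = 1/(9.34×7.26) = 0.01475 K/W
R_copper = L/(kA) = 0.0046/(387×7.26) = 1.637×10^-6 K/W
R_outer film = 1/(h_o·A) = 1/(16.1×7.26) = 0.008555 K/W
Sum of the known resistances R_other = 0.0233 K/W
Required total resistance R_tot = ΔT/Q_allow = 52/845 = 0.06154 K/W
R_cellular glass = R_tot − R_other = 0.03823 K/W
L = R·k·A = 0.03823×0.0539×7.26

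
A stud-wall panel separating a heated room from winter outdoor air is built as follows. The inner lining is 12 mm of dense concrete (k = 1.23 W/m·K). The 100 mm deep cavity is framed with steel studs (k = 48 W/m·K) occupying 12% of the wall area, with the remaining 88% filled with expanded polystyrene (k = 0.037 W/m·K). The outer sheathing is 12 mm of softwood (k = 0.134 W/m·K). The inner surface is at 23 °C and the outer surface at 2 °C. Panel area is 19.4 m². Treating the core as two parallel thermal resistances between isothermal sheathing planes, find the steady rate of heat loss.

Sheathing layers in series; stud and cavity paths in parallel between them.
R_inner = 0.012/(1.23×19.4) = 5.029×10^-4 K/W
R_stud  = 0.1/(48×0.12×19.4) = 8.949×10^-4 K/W
R_cav   = 0.1/(0.037×0.88×19.4) = 0.1583 K/W
1/R_core = 1/R_stud + 1/R_cav → R_core = 8.899×10^-4 K/W
R_outer = 0.012/(0.134×19.4) = 0.004616 K/W
R_total = 0.006009 K/W
Q = ΔT/R_total = 21/0.006009

Q ≈ 3490 W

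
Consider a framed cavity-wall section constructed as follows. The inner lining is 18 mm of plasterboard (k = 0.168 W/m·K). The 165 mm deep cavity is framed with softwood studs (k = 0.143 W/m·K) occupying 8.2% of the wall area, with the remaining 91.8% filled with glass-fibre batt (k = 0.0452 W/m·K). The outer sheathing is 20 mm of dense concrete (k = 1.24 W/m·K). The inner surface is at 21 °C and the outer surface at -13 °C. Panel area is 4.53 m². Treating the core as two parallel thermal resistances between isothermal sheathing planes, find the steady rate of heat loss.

Sheathing layers in series; stud and cavity paths in parallel between them.
R_inner = 0.018/(0.168×4.53) = 0.02365 K/W
R_stud  = 0.165/(0.143×0.082×4.53) = 3.106 K/W
R_cav   = 0.165/(0.0452×0.918×4.53) = 0.8778 K/W
1/R_core = 1/R_stud + 1/R_cav → R_core = 0.6844 K/W
R_outer = 0.02/(1.24×4.53) = 0.00356 K/W
R_total = 0.7116 K/W
Q = ΔT/R_total = 34/0.7116

Q ≈ 47.8 W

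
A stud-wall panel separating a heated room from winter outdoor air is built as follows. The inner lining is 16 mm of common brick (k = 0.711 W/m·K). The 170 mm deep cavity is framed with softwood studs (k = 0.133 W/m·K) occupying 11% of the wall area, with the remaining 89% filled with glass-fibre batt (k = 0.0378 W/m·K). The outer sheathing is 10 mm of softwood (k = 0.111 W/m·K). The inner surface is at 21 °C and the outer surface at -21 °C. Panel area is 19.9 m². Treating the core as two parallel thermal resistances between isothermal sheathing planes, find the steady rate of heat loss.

Sheathing layers in series; stud and cavity paths in parallel between them.
R_inner = 0.016/(0.711×19.9) = 0.001131 K/W
R_stud  = 0.17/(0.133×0.11×19.9) = 0.5839 K/W
R_cav   = 0.17/(0.0378×0.89×19.9) = 0.2539 K/W
1/R_core = 1/R_stud + 1/R_cav → R_core = 0.177 K/W
R_outer = 0.01/(0.111×19.9) = 0.004527 K/W
R_total = 0.1826 K/W
Q = ΔT/R_total = 42/0.1826

Q ≈ 230 W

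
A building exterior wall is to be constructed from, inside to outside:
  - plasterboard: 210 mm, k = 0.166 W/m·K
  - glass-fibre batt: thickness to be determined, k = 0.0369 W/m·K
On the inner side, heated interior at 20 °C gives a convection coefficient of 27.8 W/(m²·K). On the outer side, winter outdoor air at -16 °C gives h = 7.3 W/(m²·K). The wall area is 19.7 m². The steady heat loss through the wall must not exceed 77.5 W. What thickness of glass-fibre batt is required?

Treating each layer as a thermal resistance in series:
R_inner film = 1/(h_i·A) = 1/(27.8×19.7) = 0.001826 K/W
R_plasterboard = L/(kA) = 0.21/(0.166×19.7) = 0.06422 K/W
R_outer film = 1/(h_o·A) = 1/(7.3×19.7) = 0.006954 K/W
Sum of the known resistances R_other = 0.073 K/W
Required total resistance R_tot = ΔT/Q_allow = 36/77.5 = 0.4645 K/W
R_glass-fibre batt = R_tot − R_other = 0.3915 K/W
L = R·k·A = 0.3915×0.0369×19.7

L ≈ 285 mm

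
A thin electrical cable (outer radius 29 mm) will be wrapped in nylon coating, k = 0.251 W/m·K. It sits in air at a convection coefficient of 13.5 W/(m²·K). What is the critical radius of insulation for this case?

For a cylinder r_cr = k/h = 0.251/13.5
r_cr = 18.6 mm; since the bare radius (29 mm) is above r_cr, any added insulation will reduce heat loss.

r_cr ≈ 18.6 mm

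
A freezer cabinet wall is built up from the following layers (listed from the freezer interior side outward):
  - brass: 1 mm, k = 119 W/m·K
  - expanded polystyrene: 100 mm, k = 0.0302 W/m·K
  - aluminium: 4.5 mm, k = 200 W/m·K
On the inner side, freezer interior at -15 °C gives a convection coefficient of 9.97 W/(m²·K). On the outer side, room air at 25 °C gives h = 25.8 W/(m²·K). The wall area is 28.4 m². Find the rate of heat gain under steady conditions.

Treating each layer as a thermal resistance in series:
R_inner film = 1/(h_i·A) = 1/(9.97×28.4) = 0.003532 K/W
R_brass = L/(kA) = 0.001/(119×28.4) = 2.959×10^-7 K/W
R_expanded polystyrene = L/(kA) = 0.1/(0.0302×28.4) = 0.1166 K/W
R_aluminium = L/(kA) = 0.0045/(200×28.4) = 7.923×10^-7 K/W
R_outer film = 1/(h_o·A) = 1/(25.8×28.4) = 0.001365 K/W
R_total = 0.1215 K/W
Q = ΔT / R_total = 40 / 0.1215

Q ≈ 329 W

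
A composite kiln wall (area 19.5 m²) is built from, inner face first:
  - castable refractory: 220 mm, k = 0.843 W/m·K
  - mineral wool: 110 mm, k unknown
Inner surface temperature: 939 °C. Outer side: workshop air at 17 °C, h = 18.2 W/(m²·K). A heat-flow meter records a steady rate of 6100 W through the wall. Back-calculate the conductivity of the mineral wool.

Series thermal resistances:
R_castable refractory = L/(kA) = 0.22/(0.843×19.5) = 0.01338 K/W
R_outer film = 1/(h_o·A) = 1/(18.2×19.5) = 0.002818 K/W
Sum of known resistances R_other = 0.0162 K/W
Total R = ΔT/Q = 922/6100 = 0.1511 K/W
R_mineral wool = R_total − R_other = 0.1349 K/W
k = L/(R·A) = 0.11/(0.1349×19.5)

k ≈ 0.0418 W/(m·K)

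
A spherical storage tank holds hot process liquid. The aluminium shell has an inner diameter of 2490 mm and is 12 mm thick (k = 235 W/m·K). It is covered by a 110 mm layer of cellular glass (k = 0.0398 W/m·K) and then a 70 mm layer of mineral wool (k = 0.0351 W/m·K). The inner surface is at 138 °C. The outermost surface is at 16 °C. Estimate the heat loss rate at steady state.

Q ≈ 584 W

Spherical conduction: R = (1/r_in − 1/r_out)/(4πk) per layer; series-sum.
R_aluminium shell = (1/1.245 − 1/1.257)/(4π×235) = 2.597×10^-6 K/W
R_cellular glass = (1/1.257 − 1/1.367)/(4π×0.0398) = 0.128 K/W
R_mineral wool = (1/1.367 − 1/1.437)/(4π×0.0351) = 0.08079 K/W
R_total = 0.2088 K/W
Q = ΔT/R_total = 122/0.2088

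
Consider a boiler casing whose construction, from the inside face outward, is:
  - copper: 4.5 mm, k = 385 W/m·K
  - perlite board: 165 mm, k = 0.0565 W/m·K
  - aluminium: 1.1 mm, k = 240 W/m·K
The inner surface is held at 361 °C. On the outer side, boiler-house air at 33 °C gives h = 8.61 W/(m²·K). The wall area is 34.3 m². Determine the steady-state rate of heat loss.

Q ≈ 3710 W

Treating each layer as a thermal resistance in series:
R_copper = L/(kA) = 0.0045/(385×34.3) = 3.408×10^-7 K/W
R_perlite board = L/(kA) = 0.165/(0.0565×34.3) = 0.08514 K/W
R_aluminium = L/(kA) = 0.0011/(240×34.3) = 1.336×10^-7 K/W
R_outer film = 1/(h_o·A) = 1/(8.61×34.3) = 0.003386 K/W
R_total = 0.08853 K/W
Q = ΔT / R_total = 328 / 0.08853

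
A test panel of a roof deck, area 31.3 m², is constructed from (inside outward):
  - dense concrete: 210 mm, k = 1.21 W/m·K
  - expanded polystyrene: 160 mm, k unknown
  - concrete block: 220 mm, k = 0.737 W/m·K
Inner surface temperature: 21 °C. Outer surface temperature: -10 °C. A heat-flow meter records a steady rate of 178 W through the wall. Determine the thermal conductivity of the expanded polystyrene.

Using the resistance-network approach (series):
R_dense concrete = L/(kA) = 0.21/(1.21×31.3) = 0.005545 K/W
R_concrete block = L/(kA) = 0.22/(0.737×31.3) = 0.009537 K/W
Sum of known resistances R_other = 0.01508 K/W
Total R = ΔT/Q = 31/178 = 0.1742 K/W
R_expanded polystyrene = R_total − R_other = 0.1591 K/W
k = L/(R·A) = 0.16/(0.1591×31.3)

k ≈ 0.0321 W/(m·K)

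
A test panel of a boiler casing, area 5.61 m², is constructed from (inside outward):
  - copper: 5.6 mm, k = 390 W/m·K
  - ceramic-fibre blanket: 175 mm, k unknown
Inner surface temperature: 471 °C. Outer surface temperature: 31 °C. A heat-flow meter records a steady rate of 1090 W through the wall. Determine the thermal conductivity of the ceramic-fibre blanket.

Thermal resistances in series:
R_copper = L/(kA) = 0.0056/(390×5.61) = 2.56×10^-6 K/W
Sum of known resistances R_other = 2.56×10^-6 K/W
Total R = ΔT/Q = 440/1090 = 0.4037 K/W
R_ceramic-fibre blanket = R_total − R_other = 0.4037 K/W
k = L/(R·A) = 0.175/(0.4037×5.61)

k ≈ 0.0773 W/(m·K)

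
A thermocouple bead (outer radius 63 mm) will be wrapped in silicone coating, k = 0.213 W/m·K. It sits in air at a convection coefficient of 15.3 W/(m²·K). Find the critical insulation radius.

r_cr ≈ 27.8 mm

For a sphere r_cr = 2k/h = 2×0.213/15.3
r_cr = 27.8 mm; since the bare radius (63 mm) is above r_cr, any added insulation will reduce heat loss.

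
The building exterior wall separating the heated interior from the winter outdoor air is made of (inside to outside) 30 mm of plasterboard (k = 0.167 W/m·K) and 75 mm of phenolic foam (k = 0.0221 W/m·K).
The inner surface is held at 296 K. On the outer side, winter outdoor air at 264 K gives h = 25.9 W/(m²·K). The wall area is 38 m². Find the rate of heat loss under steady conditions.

Q ≈ 337 W

Using the resistance-network approach (series):
R_plasterboard = L/(kA) = 0.03/(0.167×38) = 0.004727 K/W
R_phenolic foam = L/(kA) = 0.075/(0.0221×38) = 0.08931 K/W
R_outer film = 1/(h_o·A) = 1/(25.9×38) = 0.001016 K/W
R_total = 0.09505 K/W
Q = ΔT / R_total = 32 / 0.09505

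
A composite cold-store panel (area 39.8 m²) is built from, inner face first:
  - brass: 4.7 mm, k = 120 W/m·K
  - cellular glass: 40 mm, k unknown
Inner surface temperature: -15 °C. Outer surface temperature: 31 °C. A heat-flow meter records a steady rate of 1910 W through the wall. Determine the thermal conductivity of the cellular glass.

Model the wall as resistances in series:
R_brass = L/(kA) = 0.0047/(120×39.8) = 9.841×10^-7 K/W
Sum of known resistances R_other = 9.841×10^-7 K/W
Total R = ΔT/Q = 46/1910 = 0.02408 K/W
R_cellular glass = R_total − R_other = 0.02408 K/W
k = L/(R·A) = 0.04/(0.02408×39.8)

k ≈ 0.0417 W/(m·K)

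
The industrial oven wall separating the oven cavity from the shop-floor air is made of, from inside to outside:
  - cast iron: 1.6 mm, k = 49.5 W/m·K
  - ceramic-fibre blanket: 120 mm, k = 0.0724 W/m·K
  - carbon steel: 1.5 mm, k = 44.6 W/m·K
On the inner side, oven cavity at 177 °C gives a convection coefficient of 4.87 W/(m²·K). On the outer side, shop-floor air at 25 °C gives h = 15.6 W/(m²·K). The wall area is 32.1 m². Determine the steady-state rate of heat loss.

Series thermal resistances:
R_inner film = 1/(h_i·A) = 1/(4.87×32.1) = 0.006397 K/W
R_cast iron = L/(kA) = 0.0016/(49.5×32.1) = 1.007×10^-6 K/W
R_ceramic-fibre blanket = L/(kA) = 0.12/(0.0724×32.1) = 0.05163 K/W
R_carbon steel = L/(kA) = 0.0015/(44.6×32.1) = 1.048×10^-6 K/W
R_outer film = 1/(h_o·A) = 1/(15.6×32.1) = 0.001997 K/W
R_total = 0.06003 K/W
Q = ΔT / R_total = 152 / 0.06003

Q ≈ 2530 W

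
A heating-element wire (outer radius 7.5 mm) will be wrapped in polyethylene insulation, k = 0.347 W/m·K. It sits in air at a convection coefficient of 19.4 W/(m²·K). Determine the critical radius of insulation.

For a cylinder r_cr = k/h = 0.347/19.4
r_cr = 17.9 mm; since the bare radius (7.5 mm) is below r_cr, adding a thin layer of insulation will *increase* heat loss.

r_cr ≈ 17.9 mm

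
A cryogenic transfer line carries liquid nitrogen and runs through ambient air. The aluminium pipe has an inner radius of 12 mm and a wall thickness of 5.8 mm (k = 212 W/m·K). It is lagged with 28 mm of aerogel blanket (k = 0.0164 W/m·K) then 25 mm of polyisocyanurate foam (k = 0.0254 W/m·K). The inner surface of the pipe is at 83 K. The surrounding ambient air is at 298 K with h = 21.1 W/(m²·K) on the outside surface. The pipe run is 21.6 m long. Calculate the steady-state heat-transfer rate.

Q ≈ 387 W

Radial resistances (cylindrical: R_cond = ln(r_o/r_i)/(2πkL), R_conv = 1/(h·2πrL)):
R_aluminium pipe wall = ln(17.8/12)/(2π×212×21.6) = 1.37×10^-5 K/W
R_aerogel blanket = ln(45.8/17.8)/(2π×0.0164×21.6) = 0.4246 K/W
R_polyisocyanurate foam = ln(70.8/45.8)/(2π×0.0254×21.6) = 0.1264 K/W
R_outer film = 1/(h_o·2πr_oL) = 1/(21.1×2π×0.0708×21.6) = 0.004932 K/W
R_total = 0.5559 K/W
Q = ΔT/R_total = 215/0.5559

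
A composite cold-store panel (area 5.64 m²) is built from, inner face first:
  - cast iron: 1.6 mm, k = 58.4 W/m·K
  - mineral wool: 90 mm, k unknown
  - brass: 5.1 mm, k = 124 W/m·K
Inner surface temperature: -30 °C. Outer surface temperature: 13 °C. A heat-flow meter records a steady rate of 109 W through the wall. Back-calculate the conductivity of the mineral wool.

k ≈ 0.0405 W/(m·K)

Model the wall as resistances in series:
R_cast iron = L/(kA) = 0.0016/(58.4×5.64) = 4.858×10^-6 K/W
R_brass = L/(kA) = 0.0051/(124×5.64) = 7.292×10^-6 K/W
Sum of known resistances R_other = 1.215×10^-5 K/W
Total R = ΔT/Q = 43/109 = 0.3945 K/W
R_mineral wool = R_total − R_other = 0.3945 K/W
k = L/(R·A) = 0.09/(0.3945×5.64)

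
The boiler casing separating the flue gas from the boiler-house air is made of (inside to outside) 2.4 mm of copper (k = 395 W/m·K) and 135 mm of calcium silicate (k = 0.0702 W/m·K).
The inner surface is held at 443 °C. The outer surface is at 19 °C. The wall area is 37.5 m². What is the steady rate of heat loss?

Model the wall as resistances in series:
R_copper = L/(kA) = 0.0024/(395×37.5) = 1.62×10^-7 K/W
R_calcium silicate = L/(kA) = 0.135/(0.0702×37.5) = 0.05128 K/W
R_total = 0.05128 K/W
Q = ΔT / R_total = 424 / 0.05128

Q ≈ 8270 W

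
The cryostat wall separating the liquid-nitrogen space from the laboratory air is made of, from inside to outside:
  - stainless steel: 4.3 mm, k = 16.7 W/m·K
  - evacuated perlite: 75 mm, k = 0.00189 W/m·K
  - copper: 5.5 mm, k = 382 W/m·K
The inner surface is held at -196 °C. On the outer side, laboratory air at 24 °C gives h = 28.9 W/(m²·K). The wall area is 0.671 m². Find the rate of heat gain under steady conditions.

Q ≈ 3.72 W

Using the resistance-network approach (series):
R_stainless steel = L/(kA) = 0.0043/(16.7×0.671) = 3.837×10^-4 K/W
R_evacuated perlite = L/(kA) = 0.075/(0.00189×0.671) = 59.14 K/W
R_copper = L/(kA) = 0.0055/(382×0.671) = 2.146×10^-5 K/W
R_outer film = 1/(h_o·A) = 1/(28.9×0.671) = 0.05157 K/W
R_total = 59.19 K/W
Q = ΔT / R_total = 220 / 59.19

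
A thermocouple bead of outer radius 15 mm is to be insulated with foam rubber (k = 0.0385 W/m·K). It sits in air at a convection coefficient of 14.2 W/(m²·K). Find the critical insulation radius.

r_cr ≈ 5.42 mm

For a sphere r_cr = 2k/h = 2×0.0385/14.2
r_cr = 5.42 mm; since the bare radius (15 mm) is above r_cr, any added insulation will reduce heat loss.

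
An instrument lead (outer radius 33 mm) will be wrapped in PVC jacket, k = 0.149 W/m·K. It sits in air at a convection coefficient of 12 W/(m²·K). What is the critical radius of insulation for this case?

r_cr ≈ 12.4 mm

For a cylinder r_cr = k/h = 0.149/12
r_cr = 12.4 mm; since the bare radius (33 mm) is above r_cr, any added insulation will reduce heat loss.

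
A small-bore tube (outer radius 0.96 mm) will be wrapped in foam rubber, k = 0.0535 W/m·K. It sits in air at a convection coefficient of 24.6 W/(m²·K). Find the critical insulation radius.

For a cylinder r_cr = k/h = 0.0535/24.6
r_cr = 2.17 mm; since the bare radius (0.96 mm) is below r_cr, adding a thin layer of insulation will *increase* heat loss.

r_cr ≈ 2.17 mm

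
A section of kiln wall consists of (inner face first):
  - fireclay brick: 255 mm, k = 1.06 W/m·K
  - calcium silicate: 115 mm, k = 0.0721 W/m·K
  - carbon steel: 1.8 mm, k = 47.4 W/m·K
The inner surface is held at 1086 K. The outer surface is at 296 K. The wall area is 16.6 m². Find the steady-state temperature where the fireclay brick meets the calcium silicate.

T ≈ 982 K

Using the resistance-network approach (series):
R_fireclay brick = L/(kA) = 0.255/(1.06×16.6) = 0.01449 K/W
R_calcium silicate = L/(kA) = 0.115/(0.0721×16.6) = 0.09608 K/W
R_carbon steel = L/(kA) = 0.0018/(47.4×16.6) = 2.288×10^-6 K/W
R_total = 0.1106 K/W;  Q = ΔT/R_total = 790/0.1106 = 7144 W
T_interface = T_inner − Q·ΣR(inner→interface) = 1086 − 7140×0.01449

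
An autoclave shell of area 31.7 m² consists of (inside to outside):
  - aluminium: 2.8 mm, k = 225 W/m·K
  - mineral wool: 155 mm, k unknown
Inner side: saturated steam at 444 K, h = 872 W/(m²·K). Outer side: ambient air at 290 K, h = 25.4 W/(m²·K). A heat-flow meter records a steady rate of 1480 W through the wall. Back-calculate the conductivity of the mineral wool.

k ≈ 0.0476 W/(m·K)

Thermal resistances in series:
R_inner film = 1/(h_i·A) = 1/(872×31.7) = 3.618×10^-5 K/W
R_aluminium = L/(kA) = 0.0028/(225×31.7) = 3.926×10^-7 K/W
R_outer film = 1/(h_o·A) = 1/(25.4×31.7) = 0.001242 K/W
Sum of known resistances R_other = 0.001279 K/W
Total R = ΔT/Q = 154/1480 = 0.1041 K/W
R_mineral wool = R_total − R_other = 0.1028 K/W
k = L/(R·A) = 0.155/(0.1028×31.7)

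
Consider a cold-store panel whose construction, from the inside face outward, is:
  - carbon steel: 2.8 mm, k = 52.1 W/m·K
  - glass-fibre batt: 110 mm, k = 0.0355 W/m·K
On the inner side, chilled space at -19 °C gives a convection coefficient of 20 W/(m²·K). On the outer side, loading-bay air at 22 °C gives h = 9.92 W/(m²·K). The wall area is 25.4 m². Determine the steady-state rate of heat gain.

Series thermal resistances:
R_inner film = 1/(h_i·A) = 1/(20×25.4) = 0.001969 K/W
R_carbon steel = L/(kA) = 0.0028/(52.1×25.4) = 2.116×10^-6 K/W
R_glass-fibre batt = L/(kA) = 0.11/(0.0355×25.4) = 0.122 K/W
R_outer film = 1/(h_o·A) = 1/(9.92×25.4) = 0.003969 K/W
R_total = 0.1279 K/W
Q = ΔT / R_total = 41 / 0.1279

Q ≈ 320 W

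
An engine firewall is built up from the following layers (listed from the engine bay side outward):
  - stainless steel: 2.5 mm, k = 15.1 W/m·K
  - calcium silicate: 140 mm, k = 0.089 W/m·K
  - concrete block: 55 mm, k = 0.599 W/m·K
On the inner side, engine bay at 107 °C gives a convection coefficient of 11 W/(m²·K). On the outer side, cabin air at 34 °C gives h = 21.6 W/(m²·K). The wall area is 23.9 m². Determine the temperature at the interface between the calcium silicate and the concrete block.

Treating each layer as a thermal resistance in series:
R_inner film = 1/(h_i·A) = 1/(11×23.9) = 0.003804 K/W
R_stainless steel = L/(kA) = 0.0025/(15.1×23.9) = 6.927×10^-6 K/W
R_calcium silicate = L/(kA) = 0.14/(0.089×23.9) = 0.06582 K/W
R_concrete block = L/(kA) = 0.055/(0.599×23.9) = 0.003842 K/W
R_outer film = 1/(h_o·A) = 1/(21.6×23.9) = 0.001937 K/W
R_total = 0.07541 K/W;  Q = ΔT/R_total = 73/0.07541 = 968.1 W
T_interface = T_inner − Q·ΣR(inner→interface) = 107 − 968×0.06963

T ≈ 39.6 °C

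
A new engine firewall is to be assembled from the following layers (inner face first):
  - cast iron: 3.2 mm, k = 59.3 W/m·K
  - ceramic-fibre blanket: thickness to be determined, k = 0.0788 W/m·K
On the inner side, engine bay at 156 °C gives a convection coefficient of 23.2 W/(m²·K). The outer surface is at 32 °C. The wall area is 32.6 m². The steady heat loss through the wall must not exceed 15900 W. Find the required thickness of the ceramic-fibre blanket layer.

L ≈ 16.6 mm

Treating each layer as a thermal resistance in series:
R_inner film = 1/(h_i·A) = 1/(23.2×32.6) = 0.001322 K/W
R_cast iron = L/(kA) = 0.0032/(59.3×32.6) = 1.655×10^-6 K/W
Sum of the known resistances R_other = 0.001324 K/W
Required total resistance R_tot = ΔT/Q_allow = 124/15900 = 0.007799 K/W
R_ceramic-fibre blanket = R_tot − R_other = 0.006475 K/W
L = R·k·A = 0.006475×0.0788×32.6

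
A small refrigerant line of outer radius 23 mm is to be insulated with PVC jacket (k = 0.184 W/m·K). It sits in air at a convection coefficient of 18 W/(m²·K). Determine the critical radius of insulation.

For a cylinder r_cr = k/h = 0.184/18
r_cr = 10.2 mm; since the bare radius (23 mm) is above r_cr, any added insulation will reduce heat loss.

r_cr ≈ 10.2 mm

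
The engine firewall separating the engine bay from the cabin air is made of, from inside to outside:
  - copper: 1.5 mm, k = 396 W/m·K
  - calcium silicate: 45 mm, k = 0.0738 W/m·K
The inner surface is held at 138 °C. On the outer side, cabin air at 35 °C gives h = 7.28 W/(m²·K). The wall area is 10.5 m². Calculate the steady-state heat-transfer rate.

Q ≈ 1450 W

Model the wall as resistances in series:
R_copper = L/(kA) = 0.0015/(396×10.5) = 3.608×10^-7 K/W
R_calcium silicate = L/(kA) = 0.045/(0.0738×10.5) = 0.05807 K/W
R_outer film = 1/(h_o·A) = 1/(7.28×10.5) = 0.01308 K/W
R_total = 0.07115 K/W
Q = ΔT / R_total = 103 / 0.07115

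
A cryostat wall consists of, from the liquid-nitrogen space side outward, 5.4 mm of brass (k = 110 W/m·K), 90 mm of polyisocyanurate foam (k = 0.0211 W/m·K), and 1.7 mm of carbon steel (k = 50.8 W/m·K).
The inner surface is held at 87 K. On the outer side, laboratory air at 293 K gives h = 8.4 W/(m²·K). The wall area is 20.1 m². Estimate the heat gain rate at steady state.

Thermal resistances in series:
R_brass = L/(kA) = 0.0054/(110×20.1) = 2.442×10^-6 K/W
R_polyisocyanurate foam = L/(kA) = 0.09/(0.0211×20.1) = 0.2122 K/W
R_carbon steel = L/(kA) = 0.0017/(50.8×20.1) = 1.665×10^-6 K/W
R_outer film = 1/(h_o·A) = 1/(8.4×20.1) = 0.005923 K/W
R_total = 0.2181 K/W
Q = ΔT / R_total = 206 / 0.2181

Q ≈ 944 W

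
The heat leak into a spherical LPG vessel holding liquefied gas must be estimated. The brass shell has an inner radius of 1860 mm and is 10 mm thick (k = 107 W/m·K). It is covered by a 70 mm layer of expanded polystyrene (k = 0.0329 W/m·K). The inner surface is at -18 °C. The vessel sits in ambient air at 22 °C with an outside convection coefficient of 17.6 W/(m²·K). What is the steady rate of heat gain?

Spherical conduction: R = (1/r_in − 1/r_out)/(4πk) per layer; series-sum.
R_brass shell = (1/1.86 − 1/1.87)/(4π×107) = 2.138×10^-6 K/W
R_expanded polystyrene = (1/1.87 − 1/1.94)/(4π×0.0329) = 0.04667 K/W
R_outer film = 1/(h·4πr_o²) = 1/(17.6×4π×1.94²) = 0.001201 K/W
R_total = 0.04787 K/W
Q = ΔT/R_total = 40/0.04787

Q ≈ 836 W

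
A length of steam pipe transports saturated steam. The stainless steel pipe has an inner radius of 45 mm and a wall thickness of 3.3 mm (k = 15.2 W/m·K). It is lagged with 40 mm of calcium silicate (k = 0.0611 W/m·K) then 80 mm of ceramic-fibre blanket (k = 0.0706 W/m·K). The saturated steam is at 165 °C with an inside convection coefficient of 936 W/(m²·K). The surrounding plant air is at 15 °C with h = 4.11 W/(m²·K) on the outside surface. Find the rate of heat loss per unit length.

q′ ≈ 46 W/m

For a radial system each layer contributes R = ln(r_out/r_in)/(2πkL); films add R = 1/(hA).
R_inner film = 1/(h_i·2πr₁L) = 1/(936×2π×0.045×1) = 0.003779 K/W
R_stainless steel pipe wall = ln(48.3/45)/(2π×15.2×1) = 7.41×10^-4 K/W
R_calcium silicate = ln(88.3/48.3)/(2π×0.0611×1) = 1.572 K/W
R_ceramic-fibre blanket = ln(168.3/88.3)/(2π×0.0706×1) = 1.454 K/W
R_outer film = 1/(h_o·2πr_oL) = 1/(4.11×2π×0.1683×1) = 0.2301 K/W
R_total = 3.26 K/W
Q = ΔT/R_total = 150/3.26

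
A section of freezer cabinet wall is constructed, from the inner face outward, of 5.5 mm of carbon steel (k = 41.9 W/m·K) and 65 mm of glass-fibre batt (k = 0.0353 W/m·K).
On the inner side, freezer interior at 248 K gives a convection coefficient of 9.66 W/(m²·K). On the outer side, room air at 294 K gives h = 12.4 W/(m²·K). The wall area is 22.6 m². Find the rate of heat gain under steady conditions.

Q ≈ 513 W

Model the wall as resistances in series:
R_inner film = 1/(h_i·A) = 1/(9.66×22.6) = 0.004581 K/W
R_carbon steel = L/(kA) = 0.0055/(41.9×22.6) = 5.808×10^-6 K/W
R_glass-fibre batt = L/(kA) = 0.065/(0.0353×22.6) = 0.08148 K/W
R_outer film = 1/(h_o·A) = 1/(12.4×22.6) = 0.003568 K/W
R_total = 0.08963 K/W
Q = ΔT / R_total = 46 / 0.08963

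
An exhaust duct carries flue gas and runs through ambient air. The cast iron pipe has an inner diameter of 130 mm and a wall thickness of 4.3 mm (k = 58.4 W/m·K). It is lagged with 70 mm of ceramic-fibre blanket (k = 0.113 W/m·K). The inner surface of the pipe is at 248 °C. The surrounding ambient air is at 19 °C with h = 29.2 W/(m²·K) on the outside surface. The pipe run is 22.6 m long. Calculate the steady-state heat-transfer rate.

Q ≈ 5060 W

Cylindrical conduction, so R = ln(r₂/r₁)/(2πkL) per layer, in series:
R_cast iron pipe wall = ln(69.3/65)/(2π×58.4×22.6) = 7.724×10^-6 K/W
R_ceramic-fibre blanket = ln(139.3/69.3)/(2π×0.113×22.6) = 0.04351 K/W
R_outer film = 1/(h_o·2πr_oL) = 1/(29.2×2π×0.1393×22.6) = 0.001731 K/W
R_total = 0.04525 K/W
Q = ΔT/R_total = 229/0.04525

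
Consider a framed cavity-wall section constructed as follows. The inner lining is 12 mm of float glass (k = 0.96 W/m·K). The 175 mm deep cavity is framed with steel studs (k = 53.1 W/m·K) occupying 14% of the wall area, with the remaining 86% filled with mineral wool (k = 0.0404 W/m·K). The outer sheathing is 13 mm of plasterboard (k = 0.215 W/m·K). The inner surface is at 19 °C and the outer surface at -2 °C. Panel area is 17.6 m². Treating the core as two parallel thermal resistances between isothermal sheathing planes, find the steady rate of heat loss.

Q ≈ 3830 W

Sheathing layers in series; stud and cavity paths in parallel between them.
R_inner = 0.012/(0.96×17.6) = 7.102×10^-4 K/W
R_stud  = 0.175/(53.1×0.14×17.6) = 0.001338 K/W
R_cav   = 0.175/(0.0404×0.86×17.6) = 0.2862 K/W
1/R_core = 1/R_stud + 1/R_cav → R_core = 0.001331 K/W
R_outer = 0.013/(0.215×17.6) = 0.003436 K/W
R_total = 0.005477 K/W
Q = ΔT/R_total = 21/0.005477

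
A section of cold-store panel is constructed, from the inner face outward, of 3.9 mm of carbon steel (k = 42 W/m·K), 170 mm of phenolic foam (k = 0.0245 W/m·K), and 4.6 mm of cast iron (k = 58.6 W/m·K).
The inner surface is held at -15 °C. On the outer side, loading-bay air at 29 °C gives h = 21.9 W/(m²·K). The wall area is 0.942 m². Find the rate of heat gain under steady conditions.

Q ≈ 5.93 W

Using the resistance-network approach (series):
R_carbon steel = L/(kA) = 0.0039/(42×0.942) = 9.857×10^-5 K/W
R_phenolic foam = L/(kA) = 0.17/(0.0245×0.942) = 7.366 K/W
R_cast iron = L/(kA) = 0.0046/(58.6×0.942) = 8.333×10^-5 K/W
R_outer film = 1/(h_o·A) = 1/(21.9×0.942) = 0.04847 K/W
R_total = 7.415 K/W
Q = ΔT / R_total = 44 / 7.415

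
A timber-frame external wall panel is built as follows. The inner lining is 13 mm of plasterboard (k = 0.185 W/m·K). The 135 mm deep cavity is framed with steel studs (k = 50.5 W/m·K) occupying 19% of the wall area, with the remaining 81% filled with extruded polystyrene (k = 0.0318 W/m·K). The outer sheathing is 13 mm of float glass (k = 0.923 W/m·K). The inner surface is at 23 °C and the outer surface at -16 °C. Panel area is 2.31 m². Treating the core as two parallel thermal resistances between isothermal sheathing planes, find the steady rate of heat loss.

Sheathing layers in series; stud and cavity paths in parallel between them.
R_inner = 0.013/(0.185×2.31) = 0.03042 K/W
R_stud  = 0.135/(50.5×0.19×2.31) = 0.006091 K/W
R_cav   = 0.135/(0.0318×0.81×2.31) = 2.269 K/W
1/R_core = 1/R_stud + 1/R_cav → R_core = 0.006075 K/W
R_outer = 0.013/(0.923×2.31) = 0.006097 K/W
R_total = 0.04259 K/W
Q = ΔT/R_total = 39/0.04259

Q ≈ 916 W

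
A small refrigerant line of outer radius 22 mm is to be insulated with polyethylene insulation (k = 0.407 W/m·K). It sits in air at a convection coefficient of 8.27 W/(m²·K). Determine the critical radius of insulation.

For a cylinder r_cr = k/h = 0.407/8.27
r_cr = 49.2 mm; since the bare radius (22 mm) is below r_cr, adding a thin layer of insulation will *increase* heat loss.

r_cr ≈ 49.2 mm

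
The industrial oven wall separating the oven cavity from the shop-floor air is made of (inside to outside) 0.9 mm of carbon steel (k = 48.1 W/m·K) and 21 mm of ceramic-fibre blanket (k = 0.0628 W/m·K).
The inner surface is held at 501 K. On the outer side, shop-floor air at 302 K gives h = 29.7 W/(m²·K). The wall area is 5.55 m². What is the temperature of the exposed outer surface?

T ≈ 320 K

Treating each layer as a thermal resistance in series:
R_carbon steel = L/(kA) = 0.0009/(48.1×5.55) = 3.371×10^-6 K/W
R_ceramic-fibre blanket = L/(kA) = 0.021/(0.0628×5.55) = 0.06025 K/W
R_outer film = 1/(h_o·A) = 1/(29.7×5.55) = 0.006067 K/W
R_total = 0.06632 K/W;  Q = ΔT/R_total = 199/0.06632 = 3001 W
T_interface = T_inner − Q·ΣR(inner→interface) = 501 − 3000×0.06025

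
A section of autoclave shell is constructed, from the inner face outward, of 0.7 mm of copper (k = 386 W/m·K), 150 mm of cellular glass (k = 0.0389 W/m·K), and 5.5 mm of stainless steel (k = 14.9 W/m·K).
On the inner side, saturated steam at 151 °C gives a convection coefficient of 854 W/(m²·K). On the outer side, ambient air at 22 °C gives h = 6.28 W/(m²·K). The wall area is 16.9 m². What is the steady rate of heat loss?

Model the wall as resistances in series:
R_inner film = 1/(h_i·A) = 1/(854×16.9) = 6.929×10^-5 K/W
R_copper = L/(kA) = 0.0007/(386×16.9) = 1.073×10^-7 K/W
R_cellular glass = L/(kA) = 0.15/(0.0389×16.9) = 0.2282 K/W
R_stainless steel = L/(kA) = 0.0055/(14.9×16.9) = 2.184×10^-5 K/W
R_outer film = 1/(h_o·A) = 1/(6.28×16.9) = 0.009422 K/W
R_total = 0.2377 K/W
Q = ΔT / R_total = 129 / 0.2377

Q ≈ 543 W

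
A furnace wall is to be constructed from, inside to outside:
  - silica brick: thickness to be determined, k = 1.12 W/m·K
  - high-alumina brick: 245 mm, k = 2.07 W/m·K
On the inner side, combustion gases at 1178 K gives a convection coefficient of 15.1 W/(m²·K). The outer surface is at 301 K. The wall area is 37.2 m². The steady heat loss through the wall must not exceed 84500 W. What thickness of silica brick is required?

L ≈ 226 mm

Series thermal resistances:
R_inner film = 1/(h_i·A) = 1/(15.1×37.2) = 0.00178 K/W
R_high-alumina brick = L/(kA) = 0.245/(2.07×37.2) = 0.003182 K/W
Sum of the known resistances R_other = 0.004962 K/W
Required total resistance R_tot = ΔT/Q_allow = 877/84500 = 0.01038 K/W
R_silica brick = R_tot − R_other = 0.005417 K/W
L = R·k·A = 0.005417×1.12×37.2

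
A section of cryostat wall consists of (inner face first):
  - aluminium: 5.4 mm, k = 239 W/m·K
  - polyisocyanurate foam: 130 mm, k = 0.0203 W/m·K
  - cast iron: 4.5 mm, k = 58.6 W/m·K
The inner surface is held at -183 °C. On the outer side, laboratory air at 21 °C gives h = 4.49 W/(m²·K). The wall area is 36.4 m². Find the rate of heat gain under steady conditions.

Q ≈ 1120 W

Model the wall as resistances in series:
R_aluminium = L/(kA) = 0.0054/(239×36.4) = 6.207×10^-7 K/W
R_polyisocyanurate foam = L/(kA) = 0.13/(0.0203×36.4) = 0.1759 K/W
R_cast iron = L/(kA) = 0.0045/(58.6×36.4) = 2.11×10^-6 K/W
R_outer film = 1/(h_o·A) = 1/(4.49×36.4) = 0.006119 K/W
R_total = 0.1821 K/W
Q = ΔT / R_total = 204 / 0.1821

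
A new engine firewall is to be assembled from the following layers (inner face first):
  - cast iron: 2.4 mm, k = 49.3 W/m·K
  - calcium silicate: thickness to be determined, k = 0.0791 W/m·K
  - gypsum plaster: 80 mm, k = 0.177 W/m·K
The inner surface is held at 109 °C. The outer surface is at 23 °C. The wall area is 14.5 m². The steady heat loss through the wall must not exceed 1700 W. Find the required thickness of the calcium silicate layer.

L ≈ 22.3 mm

Treating each layer as a thermal resistance in series:
R_cast iron = L/(kA) = 0.0024/(49.3×14.5) = 3.357×10^-6 K/W
R_gypsum plaster = L/(kA) = 0.08/(0.177×14.5) = 0.03117 K/W
Sum of the known resistances R_other = 0.03117 K/W
Required total resistance R_tot = ΔT/Q_allow = 86/1700 = 0.05059 K/W
R_calcium silicate = R_tot − R_other = 0.01941 K/W
L = R·k·A = 0.01941×0.0791×14.5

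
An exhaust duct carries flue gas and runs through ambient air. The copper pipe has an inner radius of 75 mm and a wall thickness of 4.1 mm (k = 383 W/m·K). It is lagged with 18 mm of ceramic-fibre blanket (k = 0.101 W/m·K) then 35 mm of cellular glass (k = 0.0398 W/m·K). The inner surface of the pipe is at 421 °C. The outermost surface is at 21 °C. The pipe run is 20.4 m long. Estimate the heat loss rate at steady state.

Treating each annulus and film as a series resistance:
R_copper pipe wall = ln(79.1/75)/(2π×383×20.4) = 1.084×10^-6 K/W
R_ceramic-fibre blanket = ln(97.1/79.1)/(2π×0.101×20.4) = 0.01584 K/W
R_cellular glass = ln(132.1/97.1)/(2π×0.0398×20.4) = 0.06034 K/W
R_total = 0.07618 K/W
Q = ΔT/R_total = 400/0.07618

Q ≈ 5250 W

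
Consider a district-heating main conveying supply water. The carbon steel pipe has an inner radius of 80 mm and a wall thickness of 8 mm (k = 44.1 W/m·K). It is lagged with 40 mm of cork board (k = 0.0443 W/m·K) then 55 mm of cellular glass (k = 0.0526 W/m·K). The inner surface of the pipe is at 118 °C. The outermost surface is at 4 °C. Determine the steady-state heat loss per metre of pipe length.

Per-layer cylindrical resistances, series-summed:
R_carbon steel pipe wall = ln(88/80)/(2π×44.1×1) = 3.44×10^-4 K/W
R_cork board = ln(128/88)/(2π×0.0443×1) = 1.346 K/W
R_cellular glass = ln(183/128)/(2π×0.0526×1) = 1.082 K/W
R_total = 2.428 K/W
Q = ΔT/R_total = 114/2.428

q′ ≈ 47 W/m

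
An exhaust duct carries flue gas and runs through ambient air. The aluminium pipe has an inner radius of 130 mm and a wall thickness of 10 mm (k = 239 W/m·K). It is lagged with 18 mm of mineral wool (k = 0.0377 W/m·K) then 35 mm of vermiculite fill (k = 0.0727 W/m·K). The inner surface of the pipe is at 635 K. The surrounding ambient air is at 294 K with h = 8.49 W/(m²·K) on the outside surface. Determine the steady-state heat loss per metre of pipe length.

Radial resistances (cylindrical: R_cond = ln(r_o/r_i)/(2πkL), R_conv = 1/(h·2πrL)):
R_aluminium pipe wall = ln(140/130)/(2π×239×1) = 4.935×10^-5 K/W
R_mineral wool = ln(158/140)/(2π×0.0377×1) = 0.5106 K/W
R_vermiculite fill = ln(193/158)/(2π×0.0727×1) = 0.438 K/W
R_outer film = 1/(h_o·2πr_oL) = 1/(8.49×2π×0.193×1) = 0.09713 K/W
R_total = 1.046 K/W
Q = ΔT/R_total = 341/1.046

q′ ≈ 326 W/m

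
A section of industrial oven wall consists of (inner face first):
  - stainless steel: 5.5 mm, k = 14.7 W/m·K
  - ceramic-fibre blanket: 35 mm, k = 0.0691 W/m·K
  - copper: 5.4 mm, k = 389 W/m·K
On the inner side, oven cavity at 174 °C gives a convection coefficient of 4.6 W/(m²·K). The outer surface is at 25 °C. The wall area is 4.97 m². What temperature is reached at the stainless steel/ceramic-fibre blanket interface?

Using the resistance-network approach (series):
R_inner film = 1/(h_i·A) = 1/(4.6×4.97) = 0.04374 K/W
R_stainless steel = L/(kA) = 0.0055/(14.7×4.97) = 7.528×10^-5 K/W
R_ceramic-fibre blanket = L/(kA) = 0.035/(0.0691×4.97) = 0.1019 K/W
R_copper = L/(kA) = 0.0054/(389×4.97) = 2.793×10^-6 K/W
R_total = 0.1457 K/W;  Q = ΔT/R_total = 149/0.1457 = 1022 W
T_interface = T_inner − Q·ΣR(inner→interface) = 174 − 1020×0.04382

T ≈ 129 °C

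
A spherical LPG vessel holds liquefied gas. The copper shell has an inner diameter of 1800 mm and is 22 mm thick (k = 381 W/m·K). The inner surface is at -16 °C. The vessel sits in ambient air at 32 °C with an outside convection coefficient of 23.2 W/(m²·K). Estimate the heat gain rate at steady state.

Q ≈ 11900 W

Radial (spherical) resistances in series:
R_copper shell = (1/0.9 − 1/0.922)/(4π×381) = 5.538×10^-6 K/W
R_outer film = 1/(h·4πr_o²) = 1/(23.2×4π×0.922²) = 0.004035 K/W
R_total = 0.004041 K/W
Q = ΔT/R_total = 48/0.004041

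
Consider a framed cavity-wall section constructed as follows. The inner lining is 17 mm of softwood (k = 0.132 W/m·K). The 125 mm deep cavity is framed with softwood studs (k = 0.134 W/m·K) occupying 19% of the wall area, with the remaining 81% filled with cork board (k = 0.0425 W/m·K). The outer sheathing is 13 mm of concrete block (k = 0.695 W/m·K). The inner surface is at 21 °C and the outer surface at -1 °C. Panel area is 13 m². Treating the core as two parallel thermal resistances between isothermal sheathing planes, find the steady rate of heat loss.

Q ≈ 128 W

Sheathing layers in series; stud and cavity paths in parallel between them.
R_inner = 0.017/(0.132×13) = 0.009907 K/W
R_stud  = 0.125/(0.134×0.19×13) = 0.3777 K/W
R_cav   = 0.125/(0.0425×0.81×13) = 0.2793 K/W
1/R_core = 1/R_stud + 1/R_cav → R_core = 0.1606 K/W
R_outer = 0.013/(0.695×13) = 0.001439 K/W
R_total = 0.1719 K/W
Q = ΔT/R_total = 22/0.1719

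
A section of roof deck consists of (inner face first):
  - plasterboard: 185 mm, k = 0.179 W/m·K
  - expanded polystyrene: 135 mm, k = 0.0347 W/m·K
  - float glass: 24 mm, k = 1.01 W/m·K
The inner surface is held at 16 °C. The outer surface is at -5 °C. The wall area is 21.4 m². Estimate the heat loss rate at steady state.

Q ≈ 90.8 W

Treating each layer as a thermal resistance in series:
R_plasterboard = L/(kA) = 0.185/(0.179×21.4) = 0.0483 K/W
R_expanded polystyrene = L/(kA) = 0.135/(0.0347×21.4) = 0.1818 K/W
R_float glass = L/(kA) = 0.024/(1.01×21.4) = 0.00111 K/W
R_total = 0.2312 K/W
Q = ΔT / R_total = 21 / 0.2312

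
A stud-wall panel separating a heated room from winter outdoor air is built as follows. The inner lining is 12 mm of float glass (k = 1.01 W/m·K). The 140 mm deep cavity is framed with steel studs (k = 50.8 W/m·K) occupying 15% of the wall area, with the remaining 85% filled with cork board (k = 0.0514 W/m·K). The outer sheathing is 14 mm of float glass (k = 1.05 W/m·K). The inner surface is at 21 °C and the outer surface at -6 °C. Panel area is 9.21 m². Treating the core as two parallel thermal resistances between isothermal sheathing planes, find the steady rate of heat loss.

Q ≈ 5720 W

Sheathing layers in series; stud and cavity paths in parallel between them.
R_inner = 0.012/(1.01×9.21) = 0.00129 K/W
R_stud  = 0.14/(50.8×0.15×9.21) = 0.001995 K/W
R_cav   = 0.14/(0.0514×0.85×9.21) = 0.3479 K/W
1/R_core = 1/R_stud + 1/R_cav → R_core = 0.001983 K/W
R_outer = 0.014/(1.05×9.21) = 0.001448 K/W
R_total = 0.004721 K/W
Q = ΔT/R_total = 27/0.004721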